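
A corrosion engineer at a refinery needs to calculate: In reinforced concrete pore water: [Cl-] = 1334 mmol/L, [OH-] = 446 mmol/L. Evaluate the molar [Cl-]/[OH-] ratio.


Threshold parameter = [Cl-] / [OH-] (molar basis; both in mmol/L, so units cancel)
Ratio = 1334 / 446 = 2.99

2.99


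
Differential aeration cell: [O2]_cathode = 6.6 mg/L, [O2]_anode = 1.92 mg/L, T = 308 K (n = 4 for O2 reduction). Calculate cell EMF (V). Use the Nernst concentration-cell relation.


Apply the Nernst concentration-cell relation: E = (RT/nF)*ln(C_cathode/C_anode)
RT/nF = 8.314*308/(4*96485) = 0.006635 V
ln(6.6/1.92) = 1.23474
E = 0.006635 * 1.23474 = 0.00819 V

0.00819 V


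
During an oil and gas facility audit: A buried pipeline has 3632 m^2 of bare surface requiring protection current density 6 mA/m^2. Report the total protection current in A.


I = area * current density, then convert mA → A (÷1000)
I = 3632 * 6 / 1000 = 21.79 A

21.79 A


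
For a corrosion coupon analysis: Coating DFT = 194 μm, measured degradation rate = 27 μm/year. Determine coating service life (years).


Service life = thickness / degradation rate
Life = 194 / 27 = 7.2 years

7.2 years


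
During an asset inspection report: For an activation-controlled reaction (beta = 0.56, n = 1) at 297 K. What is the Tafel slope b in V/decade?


Apply the Tafel slope relation: b = 2.303*R*T/(beta*n*F)
Numerator: 2.303 * 8.314 * 297 = 5686.7
Denominator: 0.56 * 1 * 96485 = 54031.6
b = 5686.7 / 54031.6 = 0.1052 V/decade

0.1052 V/decade


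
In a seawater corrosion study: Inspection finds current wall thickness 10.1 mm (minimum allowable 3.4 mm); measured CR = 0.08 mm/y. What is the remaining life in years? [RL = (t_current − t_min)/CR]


Apply the remaining-life relation: RL = (t_current − t_min) / CR
RL = (10.1 − 3.4) / 0.08 = 6.7 / 0.08 = 83.8 years

83.8 years


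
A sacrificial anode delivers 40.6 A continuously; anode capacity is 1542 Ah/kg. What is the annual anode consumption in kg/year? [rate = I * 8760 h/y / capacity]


Annual consumption = current * hours per year / capacity
Rate = 40.6 * 8760 / 1542 = 230.6 kg/year

230.6 kg/year


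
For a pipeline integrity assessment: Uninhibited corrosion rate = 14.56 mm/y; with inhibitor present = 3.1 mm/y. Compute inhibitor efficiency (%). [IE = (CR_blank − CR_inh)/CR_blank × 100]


Apply the inhibitor-efficiency definition: IE = (CR_blank − CR_inh)/CR_blank × 100
IE = (14.56 − 3.1) / 14.56 × 100
IE = 11.46 / 14.56 × 100 = 78.7 %

78.7 %


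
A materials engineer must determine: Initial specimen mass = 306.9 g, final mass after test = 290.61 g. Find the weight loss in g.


Weight loss = initial − final
WL = 306.9 − 290.61 = 16.29 g

16.29 g


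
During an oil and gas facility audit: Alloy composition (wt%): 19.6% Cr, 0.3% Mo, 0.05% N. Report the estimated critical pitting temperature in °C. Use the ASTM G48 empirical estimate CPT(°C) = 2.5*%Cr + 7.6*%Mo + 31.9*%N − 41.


Apply the ASTM G48 empirical CPT estimate: CPT(°C) = 2.5*%Cr + 7.6*%Mo + 31.9*%N − 41
2.5*19.6 = 49; 7.6*0.3 = 2.28; 31.9*0.05 = 1.595
CPT = 49 + 2.28 + 1.595 − 41 = 11.875 °C
Rounded to 0.1 °C: CPT ≈ 11.9 °C

11.9 °C


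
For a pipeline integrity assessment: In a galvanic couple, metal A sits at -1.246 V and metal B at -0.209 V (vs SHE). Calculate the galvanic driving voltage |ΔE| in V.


Driving voltage is the absolute potential difference.
|ΔE| = |-1.246 − (-0.209)| = 1.037 V

1.037 V


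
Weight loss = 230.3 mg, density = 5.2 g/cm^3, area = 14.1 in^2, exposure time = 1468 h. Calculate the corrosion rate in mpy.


Apply the mpy weight-loss relation: CR = 534 * W / (D * A * T)
Numerator: 534 * 230.3 = 122980.2
Denominator: 5.2 * 14.1 * 1468 = 107633.76
CR = 122980.2 / 107633.76 = 1.14258 mpy

1.14258 mpy


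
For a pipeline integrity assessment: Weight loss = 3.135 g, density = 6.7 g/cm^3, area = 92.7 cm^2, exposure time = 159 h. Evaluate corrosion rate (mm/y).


Apply the mm/y weight-loss relation: CR = 87600 * W / (D * A * T)
Numerator: 87600 * 3.135 = 274626.0
Denominator: 6.7 * 92.7 * 159 = 98753.31
CR = 274626.0 / 98753.31 = 2.78093 mm/y

2.78093 mm/y


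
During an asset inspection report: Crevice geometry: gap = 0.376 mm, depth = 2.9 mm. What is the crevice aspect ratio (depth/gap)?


Aspect ratio = depth / gap
Ratio = 2.9 / 0.376 = 7.7

7.7


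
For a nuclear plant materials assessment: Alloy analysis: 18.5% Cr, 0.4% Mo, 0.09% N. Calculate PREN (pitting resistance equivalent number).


Apply the PREN formula: PREN = Cr + 3.3*Mo + 16*N
PREN = 18.5 + 3.3*0.4 + 16*0.09
PREN = 18.5 + 1.32 + 1.44 = 21.26

21.26


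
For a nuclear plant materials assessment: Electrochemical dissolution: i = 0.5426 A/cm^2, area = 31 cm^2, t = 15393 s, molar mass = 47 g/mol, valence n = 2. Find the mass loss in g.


Apply Faraday's law: m = i*A*t*M / (n*F)
Total charge passed Q = i*A*t = 0.5426*31*15393 = 258919.4958 C
m = Q*M/(n*F) = 258919.4958*47/(2*96485) = 63.06274 g

63.06274 g


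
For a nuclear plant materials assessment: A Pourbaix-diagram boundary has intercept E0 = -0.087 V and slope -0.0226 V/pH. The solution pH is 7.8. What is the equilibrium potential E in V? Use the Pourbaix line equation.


Apply the Pourbaix line equation: E = E0 + slope*pH
E = -0.087 + (-0.0226)*7.8 = -0.087 + (-0.17628) = -0.26328 V
Rounded to 4 decimal places: E = -0.2633 V

-0.2633 V


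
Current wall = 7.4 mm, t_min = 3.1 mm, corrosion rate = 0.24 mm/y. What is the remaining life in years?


Apply the remaining-life relation: RL = (t_current − t_min) / CR
RL = (7.4 − 3.1) / 0.24 = 4.3 / 0.24 = 17.9 years

17.9 years


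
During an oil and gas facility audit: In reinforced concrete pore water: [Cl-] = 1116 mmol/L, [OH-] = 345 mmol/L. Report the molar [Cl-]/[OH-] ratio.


Threshold parameter = [Cl-] / [OH-] (molar basis; both in mmol/L, so units cancel)
Ratio = 1116 / 345 = 3.23

3.23


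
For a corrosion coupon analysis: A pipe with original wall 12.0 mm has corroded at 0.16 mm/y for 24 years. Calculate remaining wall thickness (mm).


Remaining wall = original − CR × time
t = 12.0 − 0.16*24 = 12.0 − 3.84 = 8.16 mm

8.16 mm


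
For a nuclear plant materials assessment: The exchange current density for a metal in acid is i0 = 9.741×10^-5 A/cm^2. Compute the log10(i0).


i0 = 9.741×10^-5 A/cm^2
log10(i0) = -4.011

-4.011


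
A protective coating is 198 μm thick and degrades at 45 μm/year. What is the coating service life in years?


Service life = thickness / degradation rate
Life = 198 / 45 = 4.4 years

4.4 years


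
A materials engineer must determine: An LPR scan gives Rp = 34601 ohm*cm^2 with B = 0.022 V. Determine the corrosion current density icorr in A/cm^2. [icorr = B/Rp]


Apply the Stern-Geary relation: icorr = B / Rp
icorr = 0.022 / 34601 = 6.358×10^-7 A/cm^2

6.358×10^-7 A/cm^2


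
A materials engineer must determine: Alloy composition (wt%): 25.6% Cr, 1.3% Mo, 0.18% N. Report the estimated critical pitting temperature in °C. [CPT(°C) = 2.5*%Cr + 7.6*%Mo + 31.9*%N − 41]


Apply the ASTM G48 empirical CPT estimate: CPT(°C) = 2.5*%Cr + 7.6*%Mo + 31.9*%N − 41
2.5*25.6 = 64; 7.6*1.3 = 9.88; 31.9*0.18 = 5.742
CPT = 64 + 9.88 + 5.742 − 41 = 38.622 °C
Rounded to 0.1 °C: CPT ≈ 38.6 °C

38.6 °C


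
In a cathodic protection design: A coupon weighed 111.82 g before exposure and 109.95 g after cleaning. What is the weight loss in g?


Weight loss = initial − final
WL = 111.82 − 109.95 = 1.87 g

1.87 g


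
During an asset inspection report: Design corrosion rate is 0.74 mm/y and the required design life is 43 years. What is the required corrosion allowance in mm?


Corrosion allowance = CR × design life
CA = 0.74 * 43 = 31.82 mm

31.82 mm


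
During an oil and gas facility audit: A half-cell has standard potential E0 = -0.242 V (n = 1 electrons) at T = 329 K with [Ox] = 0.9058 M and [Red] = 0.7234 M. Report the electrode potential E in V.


Apply the Nernst equation: E = E0 + (RT/nF)*ln([Ox]/[Red])
Step 1: RT/nF = 8.314*329/(1*96485) = 0.02834955 V
Step 2: [Ox]/[Red] = 0.9058/0.7234 = 1.252143
Step 3: ln(1.252143) = 0.224856
Step 4: correction = 0.02834955 * 0.224856 = 0.006 V
E = -0.242 + 0.006 = -0.236 V

-0.236 V


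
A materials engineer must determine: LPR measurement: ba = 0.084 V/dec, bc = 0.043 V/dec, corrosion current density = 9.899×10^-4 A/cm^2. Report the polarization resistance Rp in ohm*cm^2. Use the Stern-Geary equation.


Apply the Stern-Geary equation: Rp = ba*bc / (2.303*icorr*(ba+bc))
ba*bc = 0.084*0.043 = 0.003612
ba+bc = 0.127; 2.303*icorr*(ba+bc) = 2.303*9.899×10^-4*0.127 = 2.8952694×10^-4
Rp = 0.003612 / 2.8952694×10^-4 = 12.5 ohm*cm^2

12.5 ohm*cm^2


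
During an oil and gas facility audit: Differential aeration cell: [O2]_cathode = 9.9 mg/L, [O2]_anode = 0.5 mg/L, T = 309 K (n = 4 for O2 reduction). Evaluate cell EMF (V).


Apply the Nernst concentration-cell relation: E = (RT/nF)*ln(C_cathode/C_anode)
RT/nF = 8.314*309/(4*96485) = 0.00665654 V
ln(9.9/0.5) = 2.98568
E = 0.00665654 * 2.98568 = 0.01987 V

0.01987 V


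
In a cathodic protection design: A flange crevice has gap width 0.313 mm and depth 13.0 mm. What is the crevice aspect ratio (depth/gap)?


Aspect ratio = depth / gap
Ratio = 13.0 / 0.313 = 41.5

41.5


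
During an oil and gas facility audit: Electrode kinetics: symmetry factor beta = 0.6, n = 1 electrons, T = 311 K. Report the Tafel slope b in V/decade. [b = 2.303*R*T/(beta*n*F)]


Apply the Tafel slope relation: b = 2.303*R*T/(beta*n*F)
Numerator: 2.303 * 8.314 * 311 = 5954.76
Denominator: 0.6 * 1 * 96485 = 57891.0
b = 5954.76 / 57891.0 = 0.103 V/decade

0.103 V/decade


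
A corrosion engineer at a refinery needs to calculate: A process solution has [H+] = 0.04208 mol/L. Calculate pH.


pH = −log10[H+]
pH = −log10(0.04208) = 1.38

1.38


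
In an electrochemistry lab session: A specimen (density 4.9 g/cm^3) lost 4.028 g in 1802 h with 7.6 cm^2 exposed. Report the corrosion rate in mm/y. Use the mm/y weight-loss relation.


Apply the mm/y weight-loss relation: CR = 87600 * W / (D * A * T)
Numerator: 87600 * 4.028 = 352852.8
Denominator: 4.9 * 7.6 * 1802 = 67106.48
CR = 352852.8 / 67106.48 = 5.2581 mm/y

5.2581 mm/y


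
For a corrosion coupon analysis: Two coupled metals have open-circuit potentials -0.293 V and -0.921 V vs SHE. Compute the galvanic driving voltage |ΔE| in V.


Driving voltage is the absolute potential difference.
|ΔE| = |-0.293 − (-0.921)| = 0.628 V

0.628 V


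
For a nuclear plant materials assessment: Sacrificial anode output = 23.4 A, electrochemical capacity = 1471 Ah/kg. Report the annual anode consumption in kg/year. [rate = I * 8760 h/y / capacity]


Annual consumption = current * hours per year / capacity
Rate = 23.4 * 8760 / 1471 = 139.4 kg/year

139.4 kg/year


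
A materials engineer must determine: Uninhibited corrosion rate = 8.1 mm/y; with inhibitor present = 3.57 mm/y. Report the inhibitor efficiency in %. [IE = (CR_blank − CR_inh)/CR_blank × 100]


Apply the inhibitor-efficiency definition: IE = (CR_blank − CR_inh)/CR_blank × 100
IE = (8.1 − 3.57) / 8.1 × 100
IE = 4.53 / 8.1 × 100 = 55.9 %

55.9 %


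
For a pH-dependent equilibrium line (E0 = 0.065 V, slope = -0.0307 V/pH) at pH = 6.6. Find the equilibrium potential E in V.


Apply the Pourbaix line equation: E = E0 + slope*pH
E = 0.065 + (-0.0307)*6.6 = 0.065 + (-0.20262) = -0.13762 V
Rounded to 3 decimal places: E = -0.138 V

-0.138 V


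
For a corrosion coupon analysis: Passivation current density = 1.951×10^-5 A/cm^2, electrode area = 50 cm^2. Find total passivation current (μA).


I = i_pass * A, then convert A → μA (×10^6)
I = 1.951×10^-5 * 50 * 10^6 = 975.5 μA

975.5 μA


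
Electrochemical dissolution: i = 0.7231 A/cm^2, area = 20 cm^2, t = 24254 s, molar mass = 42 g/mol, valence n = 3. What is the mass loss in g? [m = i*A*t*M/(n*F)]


Apply Faraday's law: m = i*A*t*M / (n*F)
Total charge passed Q = i*A*t = 0.7231*20*24254 = 350761.348 C
m = Q*M/(n*F) = 350761.348*42/(3*96485) = 50.89557 g

50.89557 g


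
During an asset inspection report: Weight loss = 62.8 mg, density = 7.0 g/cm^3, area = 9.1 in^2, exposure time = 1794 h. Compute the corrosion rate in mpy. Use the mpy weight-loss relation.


Apply the mpy weight-loss relation: CR = 534 * W / (D * A * T)
Numerator: 534 * 62.8 = 33535.2
Denominator: 7.0 * 9.1 * 1794 = 114277.8
CR = 33535.2 / 114277.8 = 0.29345 mpy

0.29345 mpy


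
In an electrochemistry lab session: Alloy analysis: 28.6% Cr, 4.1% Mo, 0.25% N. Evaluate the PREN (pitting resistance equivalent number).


Apply the PREN formula: PREN = Cr + 3.3*Mo + 16*N
PREN = 28.6 + 3.3*4.1 + 16*0.25
PREN = 28.6 + 13.53 + 4.0 = 46.13

46.13


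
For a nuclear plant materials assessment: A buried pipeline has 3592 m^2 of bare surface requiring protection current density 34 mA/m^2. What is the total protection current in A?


I = area * current density, then convert mA → A (÷1000)
I = 3592 * 34 / 1000 = 122.13 A

122.13 A


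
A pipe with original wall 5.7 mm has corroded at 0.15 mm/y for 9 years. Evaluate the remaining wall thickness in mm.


Remaining wall = original − CR × time
t = 5.7 − 0.15*9 = 5.7 − 1.35 = 4.35 mm

4.35 mm


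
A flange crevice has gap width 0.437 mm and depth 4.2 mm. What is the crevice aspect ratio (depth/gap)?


Aspect ratio = depth / gap
Ratio = 4.2 / 0.437 = 9.6

9.6


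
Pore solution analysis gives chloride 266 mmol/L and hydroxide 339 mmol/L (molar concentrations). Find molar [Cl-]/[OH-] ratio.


Threshold parameter = [Cl-] / [OH-] (molar basis; both in mmol/L, so units cancel)
Ratio = 266 / 339 = 0.78

0.78


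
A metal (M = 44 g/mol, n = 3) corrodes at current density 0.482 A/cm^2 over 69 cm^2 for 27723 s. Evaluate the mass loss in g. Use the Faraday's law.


Apply Faraday's law: m = i*A*t*M / (n*F)
Total charge passed Q = i*A*t = 0.482*69*27723 = 922011.534 C
m = Q*M/(n*F) = 922011.534*44/(3*96485) = 140.1548 g

140.1548 g


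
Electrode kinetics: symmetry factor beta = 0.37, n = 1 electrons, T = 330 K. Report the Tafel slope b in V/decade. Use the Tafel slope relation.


Apply the Tafel slope relation: b = 2.303*R*T/(beta*n*F)
Numerator: 2.303 * 8.314 * 330 = 6318.56
Denominator: 0.37 * 1 * 96485 = 35699.45
b = 6318.56 / 35699.45 = 0.177 V/decade

0.177 V/decade


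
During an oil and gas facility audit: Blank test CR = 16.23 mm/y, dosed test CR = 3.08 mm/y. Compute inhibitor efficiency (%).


Apply the inhibitor-efficiency definition: IE = (CR_blank − CR_inh)/CR_blank × 100
IE = (16.23 − 3.08) / 16.23 × 100
IE = 13.15 / 16.23 × 100 = 81.0 %

81.0 %


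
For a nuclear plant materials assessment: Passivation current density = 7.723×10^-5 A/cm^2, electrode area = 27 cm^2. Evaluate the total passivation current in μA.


I = i_pass * A, then convert A → μA (×10^6)
I = 7.723×10^-5 * 27 * 10^6 = 2085.21 μA

2085.21 μA


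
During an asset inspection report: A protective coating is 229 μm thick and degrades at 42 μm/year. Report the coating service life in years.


Service life = thickness / degradation rate
Life = 229 / 42 = 5.5 years

5.5 years


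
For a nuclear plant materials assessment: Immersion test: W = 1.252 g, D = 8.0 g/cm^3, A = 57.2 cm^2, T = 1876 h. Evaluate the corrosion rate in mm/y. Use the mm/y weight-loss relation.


Apply the mm/y weight-loss relation: CR = 87600 * W / (D * A * T)
Numerator: 87600 * 1.252 = 109675.2
Denominator: 8.0 * 57.2 * 1876 = 858457.6
CR = 109675.2 / 858457.6 = 0.12776 mm/y

0.12776 mm/y


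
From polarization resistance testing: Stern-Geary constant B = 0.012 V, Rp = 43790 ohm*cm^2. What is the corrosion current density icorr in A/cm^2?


Apply the Stern-Geary relation: icorr = B / Rp
icorr = 0.012 / 43790 = 2.74×10^-7 A/cm^2

2.74×10^-7 A/cm^2


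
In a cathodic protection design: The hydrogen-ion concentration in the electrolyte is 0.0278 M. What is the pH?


pH = −log10[H+]
pH = −log10(0.0278) = 1.56

1.56


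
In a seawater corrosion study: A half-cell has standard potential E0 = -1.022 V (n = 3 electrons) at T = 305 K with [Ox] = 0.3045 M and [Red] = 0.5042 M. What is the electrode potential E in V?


Apply the Nernst equation: E = E0 + (RT/nF)*ln([Ox]/[Red])
Step 1: RT/nF = 8.314*305/(3*96485) = 0.0087605 V
Step 2: [Ox]/[Red] = 0.3045/0.5042 = 0.603927
Step 3: ln(0.603927) = -0.504302
Step 4: correction = 0.0087605 * -0.504302 = -0.004 V
E = -1.022 + -0.004 = -1.026 V

-1.026 V


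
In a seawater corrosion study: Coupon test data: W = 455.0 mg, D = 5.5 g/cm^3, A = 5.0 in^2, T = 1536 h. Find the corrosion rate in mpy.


Apply the mpy weight-loss relation: CR = 534 * W / (D * A * T)
Numerator: 534 * 455.0 = 242970.0
Denominator: 5.5 * 5.0 * 1536 = 42240.0
CR = 242970.0 / 42240.0 = 5.7521 mpy

5.7521 mpy


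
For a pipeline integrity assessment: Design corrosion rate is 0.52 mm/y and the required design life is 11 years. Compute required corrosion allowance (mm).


Corrosion allowance = CR × design life
CA = 0.52 * 11 = 5.72 mm

5.72 mm


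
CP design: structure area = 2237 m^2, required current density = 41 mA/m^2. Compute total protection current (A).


I = area * current density, then convert mA → A (÷1000)
I = 2237 * 41 / 1000 = 91.72 A

91.72 A


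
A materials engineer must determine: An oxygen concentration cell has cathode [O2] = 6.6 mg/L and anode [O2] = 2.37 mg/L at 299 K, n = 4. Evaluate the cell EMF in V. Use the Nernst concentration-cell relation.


Apply the Nernst concentration-cell relation: E = (RT/nF)*ln(C_cathode/C_anode)
RT/nF = 8.314*299/(4*96485) = 0.00644112 V
ln(6.6/2.37) = 1.02418
E = 0.00644112 * 1.02418 = 0.0066 V

0.0066 V


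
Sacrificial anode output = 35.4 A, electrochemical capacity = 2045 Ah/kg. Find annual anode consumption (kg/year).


Annual consumption = current * hours per year / capacity
Rate = 35.4 * 8760 / 2045 = 151.6 kg/year

151.6 kg/year


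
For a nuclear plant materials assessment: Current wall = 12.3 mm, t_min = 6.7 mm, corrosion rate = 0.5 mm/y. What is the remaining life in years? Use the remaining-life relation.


Apply the remaining-life relation: RL = (t_current − t_min) / CR
RL = (12.3 − 6.7) / 0.5 = 5.6 / 0.5 = 11.2 years

11.2 years


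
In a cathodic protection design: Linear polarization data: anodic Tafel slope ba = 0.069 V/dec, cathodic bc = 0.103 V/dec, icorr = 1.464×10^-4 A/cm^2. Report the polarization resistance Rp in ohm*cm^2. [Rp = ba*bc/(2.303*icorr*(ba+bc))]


Apply the Stern-Geary equation: Rp = ba*bc / (2.303*icorr*(ba+bc))
ba*bc = 0.069*0.103 = 0.007107
ba+bc = 0.172; 2.303*icorr*(ba+bc) = 2.303*1.464×10^-4*0.172 = 5.7991382×10^-5
Rp = 0.007107 / 5.7991382×10^-5 = 122.55 ohm*cm^2

122.55 ohm*cm^2


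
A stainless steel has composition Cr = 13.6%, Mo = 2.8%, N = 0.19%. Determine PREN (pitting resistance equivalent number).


Apply the PREN formula: PREN = Cr + 3.3*Mo + 16*N
PREN = 13.6 + 3.3*2.8 + 16*0.19
PREN = 13.6 + 9.24 + 3.04 = 25.88

25.88


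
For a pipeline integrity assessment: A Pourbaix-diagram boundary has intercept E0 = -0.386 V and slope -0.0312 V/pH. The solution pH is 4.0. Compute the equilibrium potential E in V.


Apply the Pourbaix line equation: E = E0 + slope*pH
E = -0.386 + (-0.0312)*4.0 = -0.386 + (-0.1248) = -0.5108 V
Rounded to 4 decimal places: E = -0.5108 V

-0.5108 V


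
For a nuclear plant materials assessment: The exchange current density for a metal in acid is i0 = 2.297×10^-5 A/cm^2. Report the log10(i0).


i0 = 2.297×10^-5 A/cm^2
log10(i0) = -4.639

-4.639


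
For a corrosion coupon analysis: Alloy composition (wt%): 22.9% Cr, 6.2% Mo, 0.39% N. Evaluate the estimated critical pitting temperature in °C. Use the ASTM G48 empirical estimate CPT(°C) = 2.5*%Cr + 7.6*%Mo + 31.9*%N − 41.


Apply the ASTM G48 empirical CPT estimate: CPT(°C) = 2.5*%Cr + 7.6*%Mo + 31.9*%N − 41
2.5*22.9 = 57.25; 7.6*6.2 = 47.12; 31.9*0.39 = 12.441
CPT = 57.25 + 47.12 + 12.441 − 41 = 75.811 °C
Rounded to 0.1 °C: CPT ≈ 75.8 °C

75.8 °C


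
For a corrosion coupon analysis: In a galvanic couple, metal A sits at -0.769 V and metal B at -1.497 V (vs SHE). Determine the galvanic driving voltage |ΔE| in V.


Driving voltage is the absolute potential difference.
|ΔE| = |-0.769 − (-1.497)| = 0.728 V

0.728 V


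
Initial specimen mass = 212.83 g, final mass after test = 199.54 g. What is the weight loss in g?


Weight loss = initial − final
WL = 212.83 − 199.54 = 13.29 g

13.29 g


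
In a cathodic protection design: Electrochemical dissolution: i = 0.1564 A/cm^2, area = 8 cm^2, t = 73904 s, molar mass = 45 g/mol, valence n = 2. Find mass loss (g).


Apply Faraday's law: m = i*A*t*M / (n*F)
Total charge passed Q = i*A*t = 0.1564*8*73904 = 92468.6848 C
m = Q*M/(n*F) = 92468.6848*45/(2*96485) = 21.563 g

21.563 g


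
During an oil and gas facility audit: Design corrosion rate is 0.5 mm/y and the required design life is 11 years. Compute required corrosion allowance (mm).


Corrosion allowance = CR × design life
CA = 0.5 * 11 = 5.5 mm

5.5 mm


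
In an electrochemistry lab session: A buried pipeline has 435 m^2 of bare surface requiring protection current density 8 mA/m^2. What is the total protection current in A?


I = area * current density, then convert mA → A (÷1000)
I = 435 * 8 / 1000 = 3.48 A

3.48 A


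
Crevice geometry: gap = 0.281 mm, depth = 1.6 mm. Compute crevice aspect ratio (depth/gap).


Aspect ratio = depth / gap
Ratio = 1.6 / 0.281 = 5.7

5.7


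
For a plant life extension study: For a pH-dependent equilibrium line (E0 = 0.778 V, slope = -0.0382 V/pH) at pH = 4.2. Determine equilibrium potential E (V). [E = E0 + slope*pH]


Apply the Pourbaix line equation: E = E0 + slope*pH
E = 0.778 + (-0.0382)*4.2 = 0.778 + (-0.16044) = 0.61756 V
Rounded to 3 decimal places: E = 0.618 V

0.618 V


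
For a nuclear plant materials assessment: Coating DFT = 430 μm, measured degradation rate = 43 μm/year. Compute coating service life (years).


Service life = thickness / degradation rate
Life = 430 / 43 = 10.0 years

10.0 years


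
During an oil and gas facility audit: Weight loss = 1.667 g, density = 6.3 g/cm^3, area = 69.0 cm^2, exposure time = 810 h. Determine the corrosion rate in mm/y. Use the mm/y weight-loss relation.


Apply the mm/y weight-loss relation: CR = 87600 * W / (D * A * T)
Numerator: 87600 * 1.667 = 146029.2
Denominator: 6.3 * 69.0 * 810 = 352107.0
CR = 146029.2 / 352107.0 = 0.41473 mm/y

0.41473 mm/y


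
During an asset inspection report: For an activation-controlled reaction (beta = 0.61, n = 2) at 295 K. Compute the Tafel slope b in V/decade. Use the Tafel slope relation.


Apply the Tafel slope relation: b = 2.303*R*T/(beta*n*F)
Numerator: 2.303 * 8.314 * 295 = 5648.41
Denominator: 0.61 * 2 * 96485 = 117711.7
b = 5648.41 / 117711.7 = 0.048 V/decade

0.048 V/decade


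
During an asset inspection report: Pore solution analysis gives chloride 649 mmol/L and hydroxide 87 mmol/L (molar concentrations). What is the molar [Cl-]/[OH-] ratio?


Threshold parameter = [Cl-] / [OH-] (molar basis; both in mmol/L, so units cancel)
Ratio = 649 / 87 = 7.46

7.46


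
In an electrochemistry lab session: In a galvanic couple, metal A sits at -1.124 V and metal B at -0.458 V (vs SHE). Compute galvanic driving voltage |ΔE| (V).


Driving voltage is the absolute potential difference.
|ΔE| = |-1.124 − (-0.458)| = 0.666 V

0.666 V


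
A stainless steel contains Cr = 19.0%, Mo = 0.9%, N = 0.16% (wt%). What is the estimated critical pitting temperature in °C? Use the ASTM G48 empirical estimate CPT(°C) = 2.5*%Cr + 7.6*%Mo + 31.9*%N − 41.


Apply the ASTM G48 empirical CPT estimate: CPT(°C) = 2.5*%Cr + 7.6*%Mo + 31.9*%N − 41
2.5*19.0 = 47.5; 7.6*0.9 = 6.84; 31.9*0.16 = 5.104
CPT = 47.5 + 6.84 + 5.104 − 41 = 18.444 °C
Rounded to 0.1 °C: CPT ≈ 18.4 °C

18.4 °C


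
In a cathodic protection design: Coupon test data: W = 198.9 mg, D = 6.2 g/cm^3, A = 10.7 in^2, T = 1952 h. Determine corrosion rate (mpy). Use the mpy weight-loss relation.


Apply the mpy weight-loss relation: CR = 534 * W / (D * A * T)
Numerator: 534 * 198.9 = 106212.6
Denominator: 6.2 * 10.7 * 1952 = 129495.68
CR = 106212.6 / 129495.68 = 0.8202 mpy

0.8202 mpy


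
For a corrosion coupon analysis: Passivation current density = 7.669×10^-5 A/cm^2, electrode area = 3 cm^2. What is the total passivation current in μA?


I = i_pass * A, then convert A → μA (×10^6)
I = 7.669×10^-5 * 3 * 10^6 = 230.07 μA

230.07 μA


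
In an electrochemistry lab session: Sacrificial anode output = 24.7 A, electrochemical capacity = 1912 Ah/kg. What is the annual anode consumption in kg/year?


Annual consumption = current * hours per year / capacity
Rate = 24.7 * 8760 / 1912 = 113.2 kg/year

113.2 kg/year


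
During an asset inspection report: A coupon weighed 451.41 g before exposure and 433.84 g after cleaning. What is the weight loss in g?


Weight loss = initial − final
WL = 451.41 − 433.84 = 17.57 g

17.57 g


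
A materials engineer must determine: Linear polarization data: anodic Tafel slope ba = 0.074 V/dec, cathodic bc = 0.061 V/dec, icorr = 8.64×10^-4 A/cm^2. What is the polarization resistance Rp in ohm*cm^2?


Apply the Stern-Geary equation: Rp = ba*bc / (2.303*icorr*(ba+bc))
ba*bc = 0.074*0.061 = 0.004514
ba+bc = 0.135; 2.303*icorr*(ba+bc) = 2.303*8.64×10^-4*0.135 = 2.6862192×10^-4
Rp = 0.004514 / 2.6862192×10^-4 = 16.8 ohm*cm^2

16.8 ohm*cm^2


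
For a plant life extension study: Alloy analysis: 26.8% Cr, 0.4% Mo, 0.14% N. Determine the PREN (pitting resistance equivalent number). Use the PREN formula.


Apply the PREN formula: PREN = Cr + 3.3*Mo + 16*N
PREN = 26.8 + 3.3*0.4 + 16*0.14
PREN = 26.8 + 1.32 + 2.24 = 30.36

30.36


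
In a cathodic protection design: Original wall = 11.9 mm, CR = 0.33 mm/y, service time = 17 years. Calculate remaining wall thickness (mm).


Remaining wall = original − CR × time
t = 11.9 − 0.33*17 = 11.9 − 5.61 = 6.29 mm

6.29 mm


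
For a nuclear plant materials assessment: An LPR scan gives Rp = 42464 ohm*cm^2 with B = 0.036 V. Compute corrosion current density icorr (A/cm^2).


Apply the Stern-Geary relation: icorr = B / Rp
icorr = 0.036 / 42464 = 8.478×10^-7 A/cm^2

8.478×10^-7 A/cm^2


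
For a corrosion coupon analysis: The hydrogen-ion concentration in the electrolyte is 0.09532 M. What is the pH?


pH = −log10[H+]
pH = −log10(0.09532) = 1.02

1.02


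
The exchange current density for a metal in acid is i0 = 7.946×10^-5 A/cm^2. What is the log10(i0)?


i0 = 7.946×10^-5 A/cm^2
log10(i0) = -4.1

-4.1


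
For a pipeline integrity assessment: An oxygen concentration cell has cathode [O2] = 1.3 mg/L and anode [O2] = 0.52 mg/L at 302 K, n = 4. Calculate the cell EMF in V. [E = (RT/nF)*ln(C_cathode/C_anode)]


Apply the Nernst concentration-cell relation: E = (RT/nF)*ln(C_cathode/C_anode)
RT/nF = 8.314*302/(4*96485) = 0.00650575 V
ln(1.3/0.52) = 0.91629
E = 0.00650575 * 0.91629 = 0.00596 V

0.00596 V


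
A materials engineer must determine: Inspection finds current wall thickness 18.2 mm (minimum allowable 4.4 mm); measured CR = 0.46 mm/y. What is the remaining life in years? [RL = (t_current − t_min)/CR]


Apply the remaining-life relation: RL = (t_current − t_min) / CR
RL = (18.2 − 4.4) / 0.46 = 13.8 / 0.46 = 30.0 years

30.0 years


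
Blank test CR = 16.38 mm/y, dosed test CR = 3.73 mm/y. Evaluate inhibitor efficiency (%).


Apply the inhibitor-efficiency definition: IE = (CR_blank − CR_inh)/CR_blank × 100
IE = (16.38 − 3.73) / 16.38 × 100
IE = 12.65 / 16.38 × 100 = 77.2 %

77.2 %


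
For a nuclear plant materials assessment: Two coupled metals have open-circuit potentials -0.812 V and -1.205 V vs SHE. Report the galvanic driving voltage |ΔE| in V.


Driving voltage is the absolute potential difference.
|ΔE| = |-0.812 − (-1.205)| = 0.393 V

0.393 V


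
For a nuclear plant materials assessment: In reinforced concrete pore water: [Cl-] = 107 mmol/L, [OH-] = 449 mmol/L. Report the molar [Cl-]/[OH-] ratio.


Threshold parameter = [Cl-] / [OH-] (molar basis; both in mmol/L, so units cancel)
Ratio = 107 / 449 = 0.24

0.24


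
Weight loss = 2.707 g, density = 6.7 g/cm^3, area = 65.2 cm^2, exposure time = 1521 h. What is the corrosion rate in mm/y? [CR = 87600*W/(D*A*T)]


Apply the mm/y weight-loss relation: CR = 87600 * W / (D * A * T)
Numerator: 87600 * 2.707 = 237133.2
Denominator: 6.7 * 65.2 * 1521 = 664433.64
CR = 237133.2 / 664433.64 = 0.3569 mm/y

0.3569 mm/y


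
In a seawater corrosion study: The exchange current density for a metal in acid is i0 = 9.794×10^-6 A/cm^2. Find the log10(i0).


i0 = 9.794×10^-6 A/cm^2
log10(i0) = -5.009

-5.009


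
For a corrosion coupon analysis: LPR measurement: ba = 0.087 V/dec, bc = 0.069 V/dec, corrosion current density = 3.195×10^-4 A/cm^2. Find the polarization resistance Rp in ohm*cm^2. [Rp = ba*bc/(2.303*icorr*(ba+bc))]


Apply the Stern-Geary equation: Rp = ba*bc / (2.303*icorr*(ba+bc))
ba*bc = 0.087*0.069 = 0.006003
ba+bc = 0.156; 2.303*icorr*(ba+bc) = 2.303*3.195×10^-4*0.156 = 1.1478613×10^-4
Rp = 0.006003 / 1.1478613×10^-4 = 52.3 ohm*cm^2

52.3 ohm*cm^2


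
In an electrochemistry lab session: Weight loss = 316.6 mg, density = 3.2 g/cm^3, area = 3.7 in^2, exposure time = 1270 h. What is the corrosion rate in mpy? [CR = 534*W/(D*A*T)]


Apply the mpy weight-loss relation: CR = 534 * W / (D * A * T)
Numerator: 534 * 316.6 = 169064.4
Denominator: 3.2 * 3.7 * 1270 = 15036.8
CR = 169064.4 / 15036.8 = 11.2434 mpy

11.2434 mpy


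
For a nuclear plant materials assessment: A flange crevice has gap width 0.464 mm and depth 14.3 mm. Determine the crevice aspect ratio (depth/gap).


Aspect ratio = depth / gap
Ratio = 14.3 / 0.464 = 30.8

30.8


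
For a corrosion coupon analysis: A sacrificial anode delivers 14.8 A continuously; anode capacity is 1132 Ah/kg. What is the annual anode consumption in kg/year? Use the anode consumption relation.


Annual consumption = current * hours per year / capacity
Rate = 14.8 * 8760 / 1132 = 114.5 kg/year

114.5 kg/year


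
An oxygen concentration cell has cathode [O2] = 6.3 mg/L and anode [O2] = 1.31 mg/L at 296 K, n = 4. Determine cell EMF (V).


Apply the Nernst concentration-cell relation: E = (RT/nF)*ln(C_cathode/C_anode)
RT/nF = 8.314*296/(4*96485) = 0.00637649 V
ln(6.3/1.31) = 1.57052
E = 0.00637649 * 1.57052 = 0.01001 V

0.01001 V


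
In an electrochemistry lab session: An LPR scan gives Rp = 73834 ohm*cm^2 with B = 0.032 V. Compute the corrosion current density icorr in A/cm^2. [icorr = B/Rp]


Apply the Stern-Geary relation: icorr = B / Rp
icorr = 0.032 / 73834 = 4.334×10^-7 A/cm^2

4.334×10^-7 A/cm^2


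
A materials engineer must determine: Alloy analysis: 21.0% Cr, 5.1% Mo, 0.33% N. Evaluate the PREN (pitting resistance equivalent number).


Apply the PREN formula: PREN = Cr + 3.3*Mo + 16*N
PREN = 21.0 + 3.3*5.1 + 16*0.33
PREN = 21.0 + 16.83 + 5.28 = 43.11

43.11


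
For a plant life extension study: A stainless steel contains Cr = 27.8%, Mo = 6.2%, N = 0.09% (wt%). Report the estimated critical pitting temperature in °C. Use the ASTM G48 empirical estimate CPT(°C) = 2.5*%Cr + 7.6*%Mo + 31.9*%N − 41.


Apply the ASTM G48 empirical CPT estimate: CPT(°C) = 2.5*%Cr + 7.6*%Mo + 31.9*%N − 41
2.5*27.8 = 69.5; 7.6*6.2 = 47.12; 31.9*0.09 = 2.871
CPT = 69.5 + 47.12 + 2.871 − 41 = 78.491 °C
Rounded to 0.1 °C: CPT ≈ 78.5 °C

78.5 °C


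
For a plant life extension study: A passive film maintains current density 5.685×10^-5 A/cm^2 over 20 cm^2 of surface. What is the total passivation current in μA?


I = i_pass * A, then convert A → μA (×10^6)
I = 5.685×10^-5 * 20 * 10^6 = 1137.0 μA

1137.0 μA


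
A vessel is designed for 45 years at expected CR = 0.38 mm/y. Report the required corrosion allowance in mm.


Corrosion allowance = CR × design life
CA = 0.38 * 45 = 17.1 mm

17.1 mm


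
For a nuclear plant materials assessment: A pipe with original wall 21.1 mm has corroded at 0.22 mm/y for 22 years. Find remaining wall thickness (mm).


Remaining wall = original − CR × time
t = 21.1 − 0.22*22 = 21.1 − 4.84 = 16.26 mm

16.26 mm


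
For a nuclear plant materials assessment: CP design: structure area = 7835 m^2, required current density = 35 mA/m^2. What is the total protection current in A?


I = area * current density, then convert mA → A (÷1000)
I = 7835 * 35 / 1000 = 274.23 A

274.23 A


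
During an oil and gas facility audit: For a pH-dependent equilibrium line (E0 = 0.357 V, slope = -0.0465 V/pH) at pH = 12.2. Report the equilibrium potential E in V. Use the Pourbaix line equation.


Apply the Pourbaix line equation: E = E0 + slope*pH
E = 0.357 + (-0.0465)*12.2 = 0.357 + (-0.5673) = -0.2103 V
Rounded to 3 decimal places: E = -0.210 V

-0.210 V


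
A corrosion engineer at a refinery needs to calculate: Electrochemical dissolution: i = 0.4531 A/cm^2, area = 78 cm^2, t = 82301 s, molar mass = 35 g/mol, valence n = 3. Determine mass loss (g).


Apply Faraday's law: m = i*A*t*M / (n*F)
Total charge passed Q = i*A*t = 0.4531*78*82301 = 2908665.4818 C
m = Q*M/(n*F) = 2908665.4818*35/(3*96485) = 351.7068 g

351.7068 g


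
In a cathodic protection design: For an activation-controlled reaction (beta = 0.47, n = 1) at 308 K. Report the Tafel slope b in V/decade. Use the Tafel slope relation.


Apply the Tafel slope relation: b = 2.303*R*T/(beta*n*F)
Numerator: 2.303 * 8.314 * 308 = 5897.32
Denominator: 0.47 * 1 * 96485 = 45347.95
b = 5897.32 / 45347.95 = 0.13 V/decade

0.13 V/decade


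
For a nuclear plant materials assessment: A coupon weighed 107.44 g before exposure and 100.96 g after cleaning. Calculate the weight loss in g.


Weight loss = initial − final
WL = 107.44 − 100.96 = 6.48 g

6.48 g


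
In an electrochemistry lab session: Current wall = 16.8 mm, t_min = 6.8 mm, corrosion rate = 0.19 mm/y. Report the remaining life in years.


Apply the remaining-life relation: RL = (t_current − t_min) / CR
RL = (16.8 − 6.8) / 0.19 = 10.0 / 0.19 = 52.6 years

52.6 years


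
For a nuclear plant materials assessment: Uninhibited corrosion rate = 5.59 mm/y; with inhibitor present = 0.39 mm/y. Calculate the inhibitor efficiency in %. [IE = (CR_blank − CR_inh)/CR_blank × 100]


Apply the inhibitor-efficiency definition: IE = (CR_blank − CR_inh)/CR_blank × 100
IE = (5.59 − 0.39) / 5.59 × 100
IE = 5.2 / 5.59 × 100 = 93.0 %

93.0 %


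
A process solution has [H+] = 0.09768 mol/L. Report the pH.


pH = −log10[H+]
pH = −log10(0.09768) = 1.01

1.01


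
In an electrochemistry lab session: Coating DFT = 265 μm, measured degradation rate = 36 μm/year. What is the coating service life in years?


Service life = thickness / degradation rate
Life = 265 / 36 = 7.4 years

7.4 years


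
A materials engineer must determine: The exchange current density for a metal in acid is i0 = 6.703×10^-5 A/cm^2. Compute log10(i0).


i0 = 6.703×10^-5 A/cm^2
log10(i0) = -4.174

-4.174


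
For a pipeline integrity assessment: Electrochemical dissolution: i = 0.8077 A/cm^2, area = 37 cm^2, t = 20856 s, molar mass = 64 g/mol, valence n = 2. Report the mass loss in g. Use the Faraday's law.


Apply Faraday's law: m = i*A*t*M / (n*F)
Total charge passed Q = i*A*t = 0.8077*37*20856 = 623279.4744 C
m = Q*M/(n*F) = 623279.4744*64/(2*96485) = 206.7155 g

206.7155 g


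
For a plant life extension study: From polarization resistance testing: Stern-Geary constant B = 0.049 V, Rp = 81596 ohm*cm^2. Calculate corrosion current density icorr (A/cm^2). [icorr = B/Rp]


Apply the Stern-Geary relation: icorr = B / Rp
icorr = 0.049 / 81596 = 6.005×10^-7 A/cm^2

6.005×10^-7 A/cm^2


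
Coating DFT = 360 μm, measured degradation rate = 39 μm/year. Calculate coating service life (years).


Service life = thickness / degradation rate
Life = 360 / 39 = 9.2 years

9.2 years


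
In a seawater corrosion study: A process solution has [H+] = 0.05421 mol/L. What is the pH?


pH = −log10[H+]
pH = −log10(0.05421) = 1.27

1.27


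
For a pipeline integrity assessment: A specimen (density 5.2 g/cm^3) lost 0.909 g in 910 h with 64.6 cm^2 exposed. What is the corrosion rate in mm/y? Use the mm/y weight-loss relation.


Apply the mm/y weight-loss relation: CR = 87600 * W / (D * A * T)
Numerator: 87600 * 0.909 = 79628.4
Denominator: 5.2 * 64.6 * 910 = 305687.2
CR = 79628.4 / 305687.2 = 0.26049 mm/y

0.26049 mm/y


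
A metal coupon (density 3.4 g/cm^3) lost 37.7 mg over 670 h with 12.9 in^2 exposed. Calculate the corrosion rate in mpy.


Apply the mpy weight-loss relation: CR = 534 * W / (D * A * T)
Numerator: 534 * 37.7 = 20131.8
Denominator: 3.4 * 12.9 * 670 = 29386.2
CR = 20131.8 / 29386.2 = 0.6851 mpy

0.6851 mpy


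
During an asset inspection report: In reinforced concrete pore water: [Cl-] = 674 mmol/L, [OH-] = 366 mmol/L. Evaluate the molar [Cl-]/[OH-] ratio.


Threshold parameter = [Cl-] / [OH-] (molar basis; both in mmol/L, so units cancel)
Ratio = 674 / 366 = 1.84

1.84


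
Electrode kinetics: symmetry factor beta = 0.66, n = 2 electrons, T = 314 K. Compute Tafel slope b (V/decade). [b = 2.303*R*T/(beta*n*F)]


Apply the Tafel slope relation: b = 2.303*R*T/(beta*n*F)
Numerator: 2.303 * 8.314 * 314 = 6012.2
Denominator: 0.66 * 2 * 96485 = 127360.2
b = 6012.2 / 127360.2 = 0.0472 V/decade

0.0472 V/decade


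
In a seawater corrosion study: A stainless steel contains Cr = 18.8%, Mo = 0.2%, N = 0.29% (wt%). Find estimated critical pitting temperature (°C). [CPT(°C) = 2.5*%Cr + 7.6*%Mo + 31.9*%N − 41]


Apply the ASTM G48 empirical CPT estimate: CPT(°C) = 2.5*%Cr + 7.6*%Mo + 31.9*%N − 41
2.5*18.8 = 47; 7.6*0.2 = 1.52; 31.9*0.29 = 9.251
CPT = 47 + 1.52 + 9.251 − 41 = 16.771 °C
Rounded to 0.1 °C: CPT ≈ 16.8 °C

16.8 °C


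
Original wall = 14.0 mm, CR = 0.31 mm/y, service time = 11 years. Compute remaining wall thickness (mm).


Remaining wall = original − CR × time
t = 14.0 − 0.31*11 = 14.0 − 3.41 = 10.59 mm

10.59 mm


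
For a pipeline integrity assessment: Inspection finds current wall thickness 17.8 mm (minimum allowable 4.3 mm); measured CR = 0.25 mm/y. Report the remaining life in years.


Apply the remaining-life relation: RL = (t_current − t_min) / CR
RL = (17.8 − 4.3) / 0.25 = 13.5 / 0.25 = 54.0 years

54.0 years


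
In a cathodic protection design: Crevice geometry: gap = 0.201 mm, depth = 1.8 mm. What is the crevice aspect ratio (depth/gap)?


Aspect ratio = depth / gap
Ratio = 1.8 / 0.201 = 9.0

9.0


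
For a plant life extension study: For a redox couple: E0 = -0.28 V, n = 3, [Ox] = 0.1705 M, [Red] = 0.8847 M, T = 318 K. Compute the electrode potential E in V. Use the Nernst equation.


Apply the Nernst equation: E = E0 + (RT/nF)*ln([Ox]/[Red])
Step 1: RT/nF = 8.314*318/(3*96485) = 0.0091339 V
Step 2: [Ox]/[Red] = 0.1705/0.8847 = 0.192721
Step 3: ln(0.192721) = -1.646512
Step 4: correction = 0.0091339 * -1.646512 = -0.015 V
E = -0.28 + -0.015 = -0.295 V

-0.295 V


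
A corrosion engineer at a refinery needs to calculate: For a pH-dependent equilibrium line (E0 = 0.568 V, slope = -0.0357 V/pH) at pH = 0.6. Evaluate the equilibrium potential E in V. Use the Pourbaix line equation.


Apply the Pourbaix line equation: E = E0 + slope*pH
E = 0.568 + (-0.0357)*0.6 = 0.568 + (-0.02142) = 0.54658 V
Rounded to 4 decimal places: E = 0.5466 V

0.5466 V


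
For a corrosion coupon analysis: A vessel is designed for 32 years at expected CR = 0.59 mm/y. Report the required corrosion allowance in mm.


Corrosion allowance = CR × design life
CA = 0.59 * 32 = 18.88 mm

18.88 mm
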